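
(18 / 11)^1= 18 / 11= 1.64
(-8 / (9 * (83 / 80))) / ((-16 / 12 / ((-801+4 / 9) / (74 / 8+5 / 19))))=-87612800 / 1620243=-54.07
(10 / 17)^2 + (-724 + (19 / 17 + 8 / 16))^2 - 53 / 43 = 25939392935 / 49708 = 521835.38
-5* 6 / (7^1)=-30 / 7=-4.29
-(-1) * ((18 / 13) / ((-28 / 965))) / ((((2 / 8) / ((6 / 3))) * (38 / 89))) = -1545930 / 1729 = -894.12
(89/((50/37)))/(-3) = -3293/150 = -21.95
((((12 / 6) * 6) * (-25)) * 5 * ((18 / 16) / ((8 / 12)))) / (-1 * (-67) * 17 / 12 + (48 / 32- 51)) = -6075 / 109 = -55.73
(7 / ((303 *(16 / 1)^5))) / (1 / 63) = 147 / 105906176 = 0.00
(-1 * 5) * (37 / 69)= -185 / 69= -2.68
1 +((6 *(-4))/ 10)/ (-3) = 9/ 5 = 1.80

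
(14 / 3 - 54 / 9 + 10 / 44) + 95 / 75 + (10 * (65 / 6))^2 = 11618909 / 990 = 11736.27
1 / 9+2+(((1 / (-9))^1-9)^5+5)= -3706978528 / 59049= -62778.01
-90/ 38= -2.37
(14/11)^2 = 196/121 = 1.62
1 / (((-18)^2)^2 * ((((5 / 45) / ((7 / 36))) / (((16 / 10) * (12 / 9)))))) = 7 / 196830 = 0.00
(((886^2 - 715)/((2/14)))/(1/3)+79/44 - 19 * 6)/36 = 724670707/1584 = 457494.13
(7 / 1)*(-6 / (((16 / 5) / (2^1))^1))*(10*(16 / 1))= -4200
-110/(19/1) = -110/19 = -5.79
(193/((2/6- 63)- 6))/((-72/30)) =965/824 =1.17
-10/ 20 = -1/ 2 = -0.50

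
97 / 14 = 6.93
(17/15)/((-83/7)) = -0.10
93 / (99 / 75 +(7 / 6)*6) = 2325 / 208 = 11.18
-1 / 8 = -0.12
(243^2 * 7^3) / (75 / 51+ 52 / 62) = 10673756289 / 1217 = 8770547.48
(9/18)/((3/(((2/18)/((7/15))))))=5/126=0.04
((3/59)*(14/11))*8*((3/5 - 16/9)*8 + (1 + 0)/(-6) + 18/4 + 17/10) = -3416/1947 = -1.75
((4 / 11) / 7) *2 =8 / 77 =0.10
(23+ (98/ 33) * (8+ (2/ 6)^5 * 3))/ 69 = 11371/ 16767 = 0.68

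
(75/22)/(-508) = -75/11176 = -0.01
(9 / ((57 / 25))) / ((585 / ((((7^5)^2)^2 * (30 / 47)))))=3989613314880600050 / 11609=343665545256318.38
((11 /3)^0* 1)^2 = 1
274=274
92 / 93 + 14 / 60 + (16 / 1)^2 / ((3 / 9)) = 769.22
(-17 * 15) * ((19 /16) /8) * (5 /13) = -14.56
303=303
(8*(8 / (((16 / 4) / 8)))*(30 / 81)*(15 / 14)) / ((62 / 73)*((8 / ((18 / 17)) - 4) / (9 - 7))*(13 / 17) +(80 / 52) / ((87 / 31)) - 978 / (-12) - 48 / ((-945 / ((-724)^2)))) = 14971424000 / 7872185167929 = 0.00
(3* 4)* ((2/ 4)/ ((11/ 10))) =5.45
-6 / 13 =-0.46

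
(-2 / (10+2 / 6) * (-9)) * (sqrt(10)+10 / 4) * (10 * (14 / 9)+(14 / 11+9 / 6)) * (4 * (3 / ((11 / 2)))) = 653220 / 3751+261288 * sqrt(10) / 3751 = 394.42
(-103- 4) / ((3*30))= -107 / 90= -1.19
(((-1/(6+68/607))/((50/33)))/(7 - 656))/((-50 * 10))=-1821/5472250000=-0.00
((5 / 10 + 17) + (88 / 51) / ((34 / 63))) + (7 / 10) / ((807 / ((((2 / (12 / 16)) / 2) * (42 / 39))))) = 1882670783 / 90956970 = 20.70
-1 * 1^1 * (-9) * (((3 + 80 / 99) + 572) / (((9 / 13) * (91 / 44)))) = 228020 / 63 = 3619.37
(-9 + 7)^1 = -2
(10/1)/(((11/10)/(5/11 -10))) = -10500/121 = -86.78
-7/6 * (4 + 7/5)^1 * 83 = -5229/10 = -522.90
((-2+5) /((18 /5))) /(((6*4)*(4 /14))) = 35 /288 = 0.12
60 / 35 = 12 / 7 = 1.71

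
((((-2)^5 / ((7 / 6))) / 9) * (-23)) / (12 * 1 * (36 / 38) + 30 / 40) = 111872 / 19341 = 5.78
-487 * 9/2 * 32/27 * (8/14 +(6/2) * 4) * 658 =-64455424/3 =-21485141.33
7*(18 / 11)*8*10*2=20160 / 11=1832.73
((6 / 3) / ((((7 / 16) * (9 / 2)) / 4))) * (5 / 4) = 320 / 63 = 5.08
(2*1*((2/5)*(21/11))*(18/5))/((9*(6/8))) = 224/275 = 0.81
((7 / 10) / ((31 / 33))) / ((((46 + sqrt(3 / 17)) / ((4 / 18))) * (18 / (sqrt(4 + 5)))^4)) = 30107 / 10838179080 - 77 * sqrt(51) / 21676358160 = 0.00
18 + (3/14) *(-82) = 3/7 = 0.43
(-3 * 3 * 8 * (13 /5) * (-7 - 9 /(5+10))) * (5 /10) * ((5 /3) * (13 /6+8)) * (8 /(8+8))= 30134 /5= 6026.80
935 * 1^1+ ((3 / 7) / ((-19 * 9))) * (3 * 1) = 124354 / 133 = 934.99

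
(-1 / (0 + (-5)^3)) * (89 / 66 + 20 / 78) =459 / 35750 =0.01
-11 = -11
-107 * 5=-535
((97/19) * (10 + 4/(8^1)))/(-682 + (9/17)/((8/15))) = -19788/251389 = -0.08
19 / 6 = 3.17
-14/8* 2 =-7/2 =-3.50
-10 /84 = -5 /42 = -0.12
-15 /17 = -0.88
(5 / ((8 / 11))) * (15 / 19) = 825 / 152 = 5.43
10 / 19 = 0.53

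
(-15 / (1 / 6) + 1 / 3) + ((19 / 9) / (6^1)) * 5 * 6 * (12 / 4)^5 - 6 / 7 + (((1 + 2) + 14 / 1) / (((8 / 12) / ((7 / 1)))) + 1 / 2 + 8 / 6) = 55751 / 21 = 2654.81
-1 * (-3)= 3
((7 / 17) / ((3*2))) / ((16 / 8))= 7 / 204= 0.03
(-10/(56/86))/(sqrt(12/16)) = -17.73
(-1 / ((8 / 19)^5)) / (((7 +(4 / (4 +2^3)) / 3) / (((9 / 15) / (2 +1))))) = -22284891 / 10485760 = -2.13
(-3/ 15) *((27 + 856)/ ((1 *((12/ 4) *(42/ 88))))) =-38852/ 315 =-123.34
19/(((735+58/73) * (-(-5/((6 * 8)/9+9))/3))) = 0.22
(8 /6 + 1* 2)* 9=30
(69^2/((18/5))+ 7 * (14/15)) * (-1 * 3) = -3987.10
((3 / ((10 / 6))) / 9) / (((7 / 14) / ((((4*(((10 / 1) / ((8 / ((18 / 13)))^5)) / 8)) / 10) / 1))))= 59049 / 1901020160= 0.00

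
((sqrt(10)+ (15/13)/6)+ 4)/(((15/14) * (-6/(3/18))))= -763/7020- 7 * sqrt(10)/270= -0.19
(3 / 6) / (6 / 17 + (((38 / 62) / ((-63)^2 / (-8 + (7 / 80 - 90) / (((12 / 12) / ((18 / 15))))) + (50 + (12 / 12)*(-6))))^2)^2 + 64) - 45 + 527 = 1272143442205943661087563915973378 / 2639259203493040962560417378641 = 482.01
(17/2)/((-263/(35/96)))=-595/50496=-0.01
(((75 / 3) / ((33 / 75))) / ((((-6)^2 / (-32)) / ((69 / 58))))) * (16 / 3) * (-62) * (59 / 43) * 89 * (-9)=-299517040000 / 13717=-21835462.56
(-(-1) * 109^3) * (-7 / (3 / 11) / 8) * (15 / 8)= -498586165 / 64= -7790408.83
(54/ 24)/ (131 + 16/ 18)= 81/ 4748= 0.02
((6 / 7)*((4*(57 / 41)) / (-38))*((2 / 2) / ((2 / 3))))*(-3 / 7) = 162 / 2009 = 0.08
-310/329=-0.94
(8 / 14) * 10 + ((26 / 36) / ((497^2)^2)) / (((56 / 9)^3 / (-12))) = 30614106705599401 / 5357468673480448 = 5.71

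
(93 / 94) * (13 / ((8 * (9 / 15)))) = 2015 / 752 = 2.68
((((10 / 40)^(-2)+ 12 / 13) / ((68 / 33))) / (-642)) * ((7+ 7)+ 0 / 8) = -4235 / 23647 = -0.18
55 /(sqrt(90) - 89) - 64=-506079 /7831 - 165 * sqrt(10) /7831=-64.69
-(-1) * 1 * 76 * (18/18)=76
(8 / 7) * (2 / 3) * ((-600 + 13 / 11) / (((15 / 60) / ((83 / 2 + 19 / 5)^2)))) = -1029875568 / 275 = -3745002.07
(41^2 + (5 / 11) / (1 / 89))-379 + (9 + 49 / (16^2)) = 3806235 / 2816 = 1351.65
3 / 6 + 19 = 39 / 2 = 19.50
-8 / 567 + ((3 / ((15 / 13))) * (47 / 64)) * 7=2422499 / 181440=13.35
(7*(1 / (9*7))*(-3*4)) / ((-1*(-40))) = -1 / 30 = -0.03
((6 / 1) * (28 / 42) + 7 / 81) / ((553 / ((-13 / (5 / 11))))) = -47333 / 223965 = -0.21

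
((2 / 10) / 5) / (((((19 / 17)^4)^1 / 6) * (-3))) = -167042 / 3258025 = -0.05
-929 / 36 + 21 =-173 / 36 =-4.81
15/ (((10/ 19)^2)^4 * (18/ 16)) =16983563041/ 7500000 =2264.48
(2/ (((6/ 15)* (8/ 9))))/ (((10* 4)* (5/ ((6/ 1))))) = 27/ 160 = 0.17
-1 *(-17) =17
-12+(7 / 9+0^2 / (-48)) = -101 / 9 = -11.22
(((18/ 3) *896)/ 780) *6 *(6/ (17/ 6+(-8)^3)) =-96768/ 198575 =-0.49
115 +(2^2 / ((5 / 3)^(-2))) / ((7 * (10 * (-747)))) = 5412005 / 47061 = 115.00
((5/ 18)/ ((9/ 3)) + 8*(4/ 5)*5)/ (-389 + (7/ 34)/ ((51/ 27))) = -500837/ 6069033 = -0.08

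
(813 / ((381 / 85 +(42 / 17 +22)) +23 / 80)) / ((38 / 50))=27642000 / 755573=36.58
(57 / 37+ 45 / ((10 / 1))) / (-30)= -149 / 740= -0.20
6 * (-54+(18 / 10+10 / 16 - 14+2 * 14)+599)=67371 / 20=3368.55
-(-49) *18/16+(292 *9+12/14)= 150303/56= 2683.98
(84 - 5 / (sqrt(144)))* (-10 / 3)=-5015 / 18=-278.61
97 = 97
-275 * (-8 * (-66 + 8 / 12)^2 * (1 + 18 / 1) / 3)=1605788800 / 27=59473659.26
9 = 9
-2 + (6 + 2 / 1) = 6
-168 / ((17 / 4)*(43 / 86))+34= -766 / 17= -45.06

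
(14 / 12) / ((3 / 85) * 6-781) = -85 / 56886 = -0.00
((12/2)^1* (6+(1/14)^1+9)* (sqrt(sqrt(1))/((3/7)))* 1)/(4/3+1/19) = 12027/79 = 152.24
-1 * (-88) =88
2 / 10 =0.20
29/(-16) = -1.81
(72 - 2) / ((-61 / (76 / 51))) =-5320 / 3111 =-1.71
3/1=3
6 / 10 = 3 / 5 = 0.60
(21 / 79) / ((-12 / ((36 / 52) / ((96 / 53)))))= -1113 / 131456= -0.01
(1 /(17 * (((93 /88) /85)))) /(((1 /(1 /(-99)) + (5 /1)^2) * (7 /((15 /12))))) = -275 /24087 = -0.01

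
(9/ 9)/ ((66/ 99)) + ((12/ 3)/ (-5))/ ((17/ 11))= 167/ 170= 0.98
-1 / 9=-0.11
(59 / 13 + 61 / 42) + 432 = 437.99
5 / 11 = 0.45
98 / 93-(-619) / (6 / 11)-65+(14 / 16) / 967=1070.89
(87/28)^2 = 7569/784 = 9.65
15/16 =0.94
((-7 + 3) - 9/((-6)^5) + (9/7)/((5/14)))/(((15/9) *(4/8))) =-1723/3600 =-0.48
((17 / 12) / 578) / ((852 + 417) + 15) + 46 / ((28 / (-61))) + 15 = -312489641 / 3667104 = -85.21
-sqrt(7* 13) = -sqrt(91) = -9.54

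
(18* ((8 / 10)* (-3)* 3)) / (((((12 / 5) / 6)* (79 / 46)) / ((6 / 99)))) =-9936 / 869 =-11.43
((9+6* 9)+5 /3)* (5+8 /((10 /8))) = 3686 /5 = 737.20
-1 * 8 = -8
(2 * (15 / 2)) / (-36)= -5 / 12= -0.42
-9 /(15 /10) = -6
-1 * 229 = -229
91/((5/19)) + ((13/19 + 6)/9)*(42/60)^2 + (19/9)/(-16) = 2629843/7600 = 346.03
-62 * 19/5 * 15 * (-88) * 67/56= 2604558/7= 372079.71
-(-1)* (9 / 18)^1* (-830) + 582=167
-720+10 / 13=-719.23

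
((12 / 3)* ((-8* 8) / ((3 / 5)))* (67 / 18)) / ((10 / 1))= -4288 / 27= -158.81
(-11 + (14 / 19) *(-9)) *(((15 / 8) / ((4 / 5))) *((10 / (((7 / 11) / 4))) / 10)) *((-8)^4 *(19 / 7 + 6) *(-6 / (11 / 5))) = 23541120000 / 931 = 25285843.18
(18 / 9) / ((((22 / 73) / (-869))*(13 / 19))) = -109573 / 13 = -8428.69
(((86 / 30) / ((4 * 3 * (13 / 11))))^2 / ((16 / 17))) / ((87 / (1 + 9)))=3803393 / 762203520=0.00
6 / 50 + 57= 1428 / 25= 57.12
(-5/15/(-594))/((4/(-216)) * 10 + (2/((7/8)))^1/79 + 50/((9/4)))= 553/21744822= 0.00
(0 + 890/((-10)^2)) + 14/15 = 59/6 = 9.83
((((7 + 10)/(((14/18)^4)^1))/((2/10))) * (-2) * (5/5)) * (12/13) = -13384440/31213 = -428.81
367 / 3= 122.33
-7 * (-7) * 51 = 2499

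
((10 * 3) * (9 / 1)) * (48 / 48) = 270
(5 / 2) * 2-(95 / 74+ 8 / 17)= 3.25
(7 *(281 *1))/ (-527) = -1967/ 527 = -3.73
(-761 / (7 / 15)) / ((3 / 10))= -38050 / 7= -5435.71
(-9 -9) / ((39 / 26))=-12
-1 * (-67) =67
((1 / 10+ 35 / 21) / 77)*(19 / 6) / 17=1007 / 235620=0.00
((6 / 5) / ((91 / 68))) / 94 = 204 / 21385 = 0.01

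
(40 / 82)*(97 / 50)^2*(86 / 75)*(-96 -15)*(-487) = 14580506306 / 128125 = 113799.07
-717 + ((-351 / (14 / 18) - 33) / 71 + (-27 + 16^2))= -245926 / 497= -494.82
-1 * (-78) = 78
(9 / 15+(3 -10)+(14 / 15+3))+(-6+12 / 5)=-91 / 15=-6.07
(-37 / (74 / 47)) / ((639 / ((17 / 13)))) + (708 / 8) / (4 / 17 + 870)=1013489 / 18906732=0.05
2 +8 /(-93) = 178 /93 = 1.91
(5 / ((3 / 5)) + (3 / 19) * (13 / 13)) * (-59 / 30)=-16.70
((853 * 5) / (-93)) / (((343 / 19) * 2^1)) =-81035 / 63798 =-1.27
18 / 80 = 9 / 40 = 0.22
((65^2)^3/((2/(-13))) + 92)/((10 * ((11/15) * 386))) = -2941336733823/16984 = -173182803.45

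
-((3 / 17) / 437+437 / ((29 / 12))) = -180.83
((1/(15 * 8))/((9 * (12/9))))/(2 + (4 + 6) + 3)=1/21600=0.00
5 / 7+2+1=26 / 7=3.71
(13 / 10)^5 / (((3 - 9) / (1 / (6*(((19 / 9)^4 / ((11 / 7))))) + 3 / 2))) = -170844161969 / 182449400000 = -0.94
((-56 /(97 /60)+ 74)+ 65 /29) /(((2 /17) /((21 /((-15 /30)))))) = -41778639 /2813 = -14851.99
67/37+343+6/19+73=293943/703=418.13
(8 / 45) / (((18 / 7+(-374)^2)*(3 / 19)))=532 / 66092625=0.00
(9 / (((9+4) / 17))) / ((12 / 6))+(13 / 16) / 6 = 7513 / 1248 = 6.02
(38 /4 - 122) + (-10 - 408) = -1061 /2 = -530.50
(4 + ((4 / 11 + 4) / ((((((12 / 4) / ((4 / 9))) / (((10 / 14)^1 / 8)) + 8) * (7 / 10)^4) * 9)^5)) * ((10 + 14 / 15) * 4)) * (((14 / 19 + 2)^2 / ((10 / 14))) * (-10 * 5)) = -2235445786372951829684280888361446693760 / 1065875856773729515157472264236161053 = -2097.29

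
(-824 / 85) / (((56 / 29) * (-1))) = 2987 / 595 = 5.02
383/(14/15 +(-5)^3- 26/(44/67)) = -126390/54007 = -2.34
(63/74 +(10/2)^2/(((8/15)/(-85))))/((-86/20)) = 5895615/6364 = 926.40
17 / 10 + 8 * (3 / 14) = 3.41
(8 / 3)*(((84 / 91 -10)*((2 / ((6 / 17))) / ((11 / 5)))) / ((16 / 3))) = -5015 / 429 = -11.69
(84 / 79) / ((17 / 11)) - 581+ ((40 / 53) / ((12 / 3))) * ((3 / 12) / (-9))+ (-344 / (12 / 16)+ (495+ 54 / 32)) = -5558416583 / 10249776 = -542.30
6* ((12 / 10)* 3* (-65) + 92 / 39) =-18068 / 13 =-1389.85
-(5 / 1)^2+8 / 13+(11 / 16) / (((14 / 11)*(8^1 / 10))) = -276167 / 11648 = -23.71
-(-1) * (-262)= -262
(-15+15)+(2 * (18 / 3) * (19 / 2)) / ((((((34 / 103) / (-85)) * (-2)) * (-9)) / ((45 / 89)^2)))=-6604875 / 15842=-416.92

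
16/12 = 4/3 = 1.33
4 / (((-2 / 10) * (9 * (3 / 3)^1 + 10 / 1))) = -20 / 19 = -1.05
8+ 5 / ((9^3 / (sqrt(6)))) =5 * sqrt(6) / 729+ 8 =8.02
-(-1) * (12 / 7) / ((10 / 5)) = 6 / 7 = 0.86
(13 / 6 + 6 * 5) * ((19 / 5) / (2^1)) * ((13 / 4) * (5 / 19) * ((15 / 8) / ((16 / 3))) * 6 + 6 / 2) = 1503277 / 5120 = 293.61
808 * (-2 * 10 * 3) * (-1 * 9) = 436320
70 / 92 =35 / 46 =0.76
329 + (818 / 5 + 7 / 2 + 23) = 5191 / 10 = 519.10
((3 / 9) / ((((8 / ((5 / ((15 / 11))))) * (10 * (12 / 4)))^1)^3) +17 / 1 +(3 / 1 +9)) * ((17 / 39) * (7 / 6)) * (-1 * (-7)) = 27049656916723 / 262020096000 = 103.24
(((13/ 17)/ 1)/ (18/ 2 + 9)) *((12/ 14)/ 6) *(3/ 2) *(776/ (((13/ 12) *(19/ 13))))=4.46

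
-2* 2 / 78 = -2 / 39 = -0.05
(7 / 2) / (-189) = -1 / 54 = -0.02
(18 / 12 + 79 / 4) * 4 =85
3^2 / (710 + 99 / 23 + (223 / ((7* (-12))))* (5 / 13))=226044 / 17914823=0.01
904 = 904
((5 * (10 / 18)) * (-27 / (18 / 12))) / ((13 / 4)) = -200 / 13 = -15.38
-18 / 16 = -9 / 8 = -1.12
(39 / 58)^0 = 1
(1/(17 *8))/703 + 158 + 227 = 36809081/95608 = 385.00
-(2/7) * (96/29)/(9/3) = -64/203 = -0.32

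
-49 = -49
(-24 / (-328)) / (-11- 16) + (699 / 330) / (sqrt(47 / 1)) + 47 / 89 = 233 * sqrt(47) / 5170 + 17254 / 32841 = 0.83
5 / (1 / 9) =45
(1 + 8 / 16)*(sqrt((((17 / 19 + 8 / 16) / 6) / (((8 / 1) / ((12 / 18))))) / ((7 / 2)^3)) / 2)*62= 31*sqrt(14098) / 3724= 0.99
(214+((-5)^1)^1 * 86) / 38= -108 / 19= -5.68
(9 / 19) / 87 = 0.01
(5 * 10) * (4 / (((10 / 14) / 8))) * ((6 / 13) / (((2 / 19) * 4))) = 31920 / 13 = 2455.38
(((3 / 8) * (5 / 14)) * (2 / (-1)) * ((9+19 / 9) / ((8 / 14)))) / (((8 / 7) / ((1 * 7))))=-6125 / 192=-31.90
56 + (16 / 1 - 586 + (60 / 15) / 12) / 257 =41467 / 771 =53.78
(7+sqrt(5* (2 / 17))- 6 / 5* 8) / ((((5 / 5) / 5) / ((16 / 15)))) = -208 / 15+16* sqrt(170) / 51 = -9.78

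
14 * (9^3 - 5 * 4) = 9926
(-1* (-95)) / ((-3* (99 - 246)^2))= -95 / 64827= -0.00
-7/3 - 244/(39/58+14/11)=-475703/3723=-127.77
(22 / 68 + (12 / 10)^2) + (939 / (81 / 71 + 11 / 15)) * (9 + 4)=5526689377 / 848300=6515.02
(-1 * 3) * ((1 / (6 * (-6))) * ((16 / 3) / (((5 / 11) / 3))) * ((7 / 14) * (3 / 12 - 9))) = -77 / 6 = -12.83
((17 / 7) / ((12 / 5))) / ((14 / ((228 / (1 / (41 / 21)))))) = 66215 / 2058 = 32.17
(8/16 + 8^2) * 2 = 129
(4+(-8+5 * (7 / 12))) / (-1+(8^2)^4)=-0.00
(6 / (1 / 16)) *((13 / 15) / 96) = 13 / 15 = 0.87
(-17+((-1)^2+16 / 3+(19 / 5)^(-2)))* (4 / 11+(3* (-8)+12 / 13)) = 37277296 / 154869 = 240.70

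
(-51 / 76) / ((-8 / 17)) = 867 / 608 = 1.43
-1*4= -4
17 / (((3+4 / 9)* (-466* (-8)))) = 153 / 115568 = 0.00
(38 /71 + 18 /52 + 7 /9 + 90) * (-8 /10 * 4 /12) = -609130 /24921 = -24.44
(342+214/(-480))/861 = 81973/206640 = 0.40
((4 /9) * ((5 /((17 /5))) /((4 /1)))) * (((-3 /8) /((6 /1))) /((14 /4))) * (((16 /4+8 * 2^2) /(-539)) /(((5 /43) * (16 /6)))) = 645 /1026256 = 0.00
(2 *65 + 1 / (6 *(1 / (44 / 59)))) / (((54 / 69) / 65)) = 17216420 / 1593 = 10807.55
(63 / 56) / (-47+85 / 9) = -81 / 2704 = -0.03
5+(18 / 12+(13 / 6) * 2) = 65 / 6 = 10.83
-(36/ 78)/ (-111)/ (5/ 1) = 2/ 2405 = 0.00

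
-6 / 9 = -2 / 3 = -0.67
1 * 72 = 72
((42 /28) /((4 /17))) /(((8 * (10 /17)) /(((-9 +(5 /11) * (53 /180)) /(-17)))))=59687 /84480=0.71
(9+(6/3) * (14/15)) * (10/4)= 163/6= 27.17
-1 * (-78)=78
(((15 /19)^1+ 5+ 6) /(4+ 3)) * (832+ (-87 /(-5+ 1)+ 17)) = 1466.53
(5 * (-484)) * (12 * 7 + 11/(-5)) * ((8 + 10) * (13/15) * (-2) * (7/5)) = 216167952/25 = 8646718.08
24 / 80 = 3 / 10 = 0.30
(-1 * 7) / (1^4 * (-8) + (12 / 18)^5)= 0.89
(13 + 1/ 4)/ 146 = 53/ 584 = 0.09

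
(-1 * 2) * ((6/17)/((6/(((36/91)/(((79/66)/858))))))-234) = 4086036/9401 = 434.64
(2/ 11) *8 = 16/ 11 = 1.45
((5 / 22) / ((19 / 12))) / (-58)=-15 / 6061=-0.00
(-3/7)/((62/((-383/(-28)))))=-1149/12152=-0.09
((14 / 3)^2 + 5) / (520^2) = 241 / 2433600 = 0.00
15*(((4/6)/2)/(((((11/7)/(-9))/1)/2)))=-57.27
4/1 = 4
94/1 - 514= -420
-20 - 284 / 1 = -304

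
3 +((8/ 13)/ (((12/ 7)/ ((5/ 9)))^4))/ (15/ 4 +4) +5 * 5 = 28.00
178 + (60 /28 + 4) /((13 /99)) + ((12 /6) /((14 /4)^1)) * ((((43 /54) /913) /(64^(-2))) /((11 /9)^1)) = 620868023 /2741739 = 226.45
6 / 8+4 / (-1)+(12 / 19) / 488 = -15061 / 4636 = -3.25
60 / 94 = 30 / 47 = 0.64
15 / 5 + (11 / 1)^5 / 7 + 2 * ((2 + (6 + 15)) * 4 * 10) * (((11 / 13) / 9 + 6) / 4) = 21141284 / 819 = 25813.53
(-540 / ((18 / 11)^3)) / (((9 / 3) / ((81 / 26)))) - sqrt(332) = -6655 / 52 - 2 *sqrt(83) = -146.20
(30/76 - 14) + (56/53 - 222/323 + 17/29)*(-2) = -15406137/992902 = -15.52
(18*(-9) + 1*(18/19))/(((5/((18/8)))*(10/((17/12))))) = -10.27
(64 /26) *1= 32 /13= 2.46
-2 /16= -1 /8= -0.12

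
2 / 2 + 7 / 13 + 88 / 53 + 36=27008 / 689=39.20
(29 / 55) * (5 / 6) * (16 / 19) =232 / 627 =0.37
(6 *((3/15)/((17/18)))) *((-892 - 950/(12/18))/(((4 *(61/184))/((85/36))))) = -319746/61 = -5241.74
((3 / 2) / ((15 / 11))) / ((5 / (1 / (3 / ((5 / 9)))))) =11 / 270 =0.04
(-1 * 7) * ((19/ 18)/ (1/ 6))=-133/ 3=-44.33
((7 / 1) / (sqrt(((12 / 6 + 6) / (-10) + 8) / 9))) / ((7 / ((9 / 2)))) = 9 * sqrt(5) / 4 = 5.03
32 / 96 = 1 / 3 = 0.33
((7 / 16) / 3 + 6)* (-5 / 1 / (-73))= 1475 / 3504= 0.42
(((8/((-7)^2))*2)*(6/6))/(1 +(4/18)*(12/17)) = 816/2891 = 0.28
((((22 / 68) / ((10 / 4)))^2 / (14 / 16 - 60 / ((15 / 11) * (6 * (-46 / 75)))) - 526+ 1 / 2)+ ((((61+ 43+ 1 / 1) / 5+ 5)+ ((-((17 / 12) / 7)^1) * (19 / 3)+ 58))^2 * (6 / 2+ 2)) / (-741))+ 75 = -132891793336033943 / 267566583538800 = -496.67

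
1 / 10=0.10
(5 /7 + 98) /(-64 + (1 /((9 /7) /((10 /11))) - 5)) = -68409 /47327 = -1.45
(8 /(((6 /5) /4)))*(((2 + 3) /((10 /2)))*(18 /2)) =240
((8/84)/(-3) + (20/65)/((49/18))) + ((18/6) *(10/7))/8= 14149/22932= 0.62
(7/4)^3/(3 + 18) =49/192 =0.26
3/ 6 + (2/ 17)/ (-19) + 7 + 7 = 9363/ 646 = 14.49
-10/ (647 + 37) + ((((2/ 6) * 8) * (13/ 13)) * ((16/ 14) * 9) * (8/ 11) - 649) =-16565839/ 26334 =-629.07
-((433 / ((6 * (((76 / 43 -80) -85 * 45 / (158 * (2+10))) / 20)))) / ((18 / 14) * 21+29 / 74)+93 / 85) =-493198267109 / 1127260540605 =-0.44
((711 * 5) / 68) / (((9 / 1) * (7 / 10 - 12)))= -1975 / 3842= -0.51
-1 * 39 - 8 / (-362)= -7055 / 181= -38.98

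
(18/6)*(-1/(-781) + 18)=42177/781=54.00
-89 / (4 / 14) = -311.50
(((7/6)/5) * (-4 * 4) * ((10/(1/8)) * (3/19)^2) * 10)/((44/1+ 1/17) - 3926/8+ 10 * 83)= -365568/1881893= -0.19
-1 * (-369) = 369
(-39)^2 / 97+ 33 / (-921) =465880 / 29779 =15.64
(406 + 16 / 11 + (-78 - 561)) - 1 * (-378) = 146.45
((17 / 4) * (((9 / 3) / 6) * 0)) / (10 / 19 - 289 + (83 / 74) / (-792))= 0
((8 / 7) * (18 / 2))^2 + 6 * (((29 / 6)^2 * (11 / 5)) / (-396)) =5557511 / 52920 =105.02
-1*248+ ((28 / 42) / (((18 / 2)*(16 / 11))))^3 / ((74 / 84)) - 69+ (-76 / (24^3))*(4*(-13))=-19682440531 / 62145792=-316.71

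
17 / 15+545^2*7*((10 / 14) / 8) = 22277011 / 120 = 185641.76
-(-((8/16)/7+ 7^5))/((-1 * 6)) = -78433/28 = -2801.18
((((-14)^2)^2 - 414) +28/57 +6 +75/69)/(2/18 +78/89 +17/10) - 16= 14127.02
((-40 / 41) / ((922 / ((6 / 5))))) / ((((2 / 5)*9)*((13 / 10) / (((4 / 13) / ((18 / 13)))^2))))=-800 / 59708259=-0.00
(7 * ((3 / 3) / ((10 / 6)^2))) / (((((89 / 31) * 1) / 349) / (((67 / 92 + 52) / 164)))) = 3306427047 / 33570800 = 98.49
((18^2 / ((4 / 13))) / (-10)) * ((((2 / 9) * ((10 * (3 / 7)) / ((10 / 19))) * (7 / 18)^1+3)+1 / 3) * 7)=-29757 / 10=-2975.70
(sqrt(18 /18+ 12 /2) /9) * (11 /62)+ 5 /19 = 11 * sqrt(7) /558+ 5 /19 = 0.32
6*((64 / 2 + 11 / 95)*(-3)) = -54918 / 95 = -578.08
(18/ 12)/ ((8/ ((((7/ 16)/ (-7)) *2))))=-3/ 128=-0.02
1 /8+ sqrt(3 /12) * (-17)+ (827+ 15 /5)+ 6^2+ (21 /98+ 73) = 52127 /56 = 930.84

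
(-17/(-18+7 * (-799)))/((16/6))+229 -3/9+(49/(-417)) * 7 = 4264875035/18718296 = 227.85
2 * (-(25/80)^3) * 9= -1125/2048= -0.55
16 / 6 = 8 / 3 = 2.67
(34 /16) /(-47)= -17 /376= -0.05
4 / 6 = 2 / 3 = 0.67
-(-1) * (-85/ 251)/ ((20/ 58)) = -493/ 502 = -0.98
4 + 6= 10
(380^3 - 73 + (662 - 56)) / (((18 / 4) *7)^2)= 55301.12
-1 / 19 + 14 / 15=251 / 285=0.88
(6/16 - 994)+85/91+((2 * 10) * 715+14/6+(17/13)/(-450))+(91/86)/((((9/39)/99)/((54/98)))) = 13643841301/1006200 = 13559.77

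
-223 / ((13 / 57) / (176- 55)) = -118310.08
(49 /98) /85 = 0.01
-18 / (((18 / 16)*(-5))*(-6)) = -8 / 15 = -0.53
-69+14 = -55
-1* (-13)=13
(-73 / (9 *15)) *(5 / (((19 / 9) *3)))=-73 / 171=-0.43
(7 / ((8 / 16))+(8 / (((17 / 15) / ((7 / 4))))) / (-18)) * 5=3395 / 51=66.57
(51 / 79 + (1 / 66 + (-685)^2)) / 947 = 2446542595 / 4937658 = 495.49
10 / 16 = 5 / 8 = 0.62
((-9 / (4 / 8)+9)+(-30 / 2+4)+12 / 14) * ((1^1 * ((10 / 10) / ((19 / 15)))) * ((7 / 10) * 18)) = -3618 / 19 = -190.42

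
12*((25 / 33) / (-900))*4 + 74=7322 / 99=73.96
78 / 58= 39 / 29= 1.34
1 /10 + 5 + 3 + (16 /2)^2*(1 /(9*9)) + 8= 13681 /810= 16.89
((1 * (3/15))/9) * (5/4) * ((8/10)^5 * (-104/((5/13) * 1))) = -346112/140625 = -2.46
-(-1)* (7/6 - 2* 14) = -161/6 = -26.83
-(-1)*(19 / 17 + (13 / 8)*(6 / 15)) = 601 / 340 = 1.77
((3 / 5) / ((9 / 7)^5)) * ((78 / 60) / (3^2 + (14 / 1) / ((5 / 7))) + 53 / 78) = 5226977 / 42220035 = 0.12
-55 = -55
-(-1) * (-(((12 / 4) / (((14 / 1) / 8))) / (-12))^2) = -1 / 49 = -0.02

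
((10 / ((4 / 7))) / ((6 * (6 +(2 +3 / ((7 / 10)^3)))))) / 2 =12005 / 137856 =0.09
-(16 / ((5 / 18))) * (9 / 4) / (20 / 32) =-5184 / 25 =-207.36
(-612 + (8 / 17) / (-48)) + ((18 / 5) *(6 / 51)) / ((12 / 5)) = -3671 / 6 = -611.83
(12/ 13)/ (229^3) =12/ 156116857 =0.00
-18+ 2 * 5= -8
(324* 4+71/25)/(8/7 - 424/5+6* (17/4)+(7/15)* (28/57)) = -77735574/3466985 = -22.42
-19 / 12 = -1.58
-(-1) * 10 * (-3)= -30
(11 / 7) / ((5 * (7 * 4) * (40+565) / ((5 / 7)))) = 1 / 75460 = 0.00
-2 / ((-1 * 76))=1 / 38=0.03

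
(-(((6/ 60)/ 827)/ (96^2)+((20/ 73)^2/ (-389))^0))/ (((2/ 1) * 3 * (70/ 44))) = -838379531/ 8002713600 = -0.10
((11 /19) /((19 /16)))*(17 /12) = 748 /1083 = 0.69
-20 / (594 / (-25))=250 / 297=0.84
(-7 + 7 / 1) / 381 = 0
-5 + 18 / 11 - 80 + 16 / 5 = -4409 / 55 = -80.16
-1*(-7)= 7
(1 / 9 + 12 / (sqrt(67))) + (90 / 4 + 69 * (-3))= -3319 / 18 + 12 * sqrt(67) / 67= -182.92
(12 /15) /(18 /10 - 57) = -1 /69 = -0.01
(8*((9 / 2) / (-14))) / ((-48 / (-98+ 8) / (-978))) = 66015 / 14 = 4715.36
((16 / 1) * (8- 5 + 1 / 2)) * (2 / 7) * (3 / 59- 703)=-663584 / 59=-11247.19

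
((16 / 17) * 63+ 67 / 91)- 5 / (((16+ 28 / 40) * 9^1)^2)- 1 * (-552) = 2138853796799 / 3494686923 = 612.03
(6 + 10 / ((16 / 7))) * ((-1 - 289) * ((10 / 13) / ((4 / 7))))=-421225 / 104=-4050.24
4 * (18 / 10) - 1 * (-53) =301 / 5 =60.20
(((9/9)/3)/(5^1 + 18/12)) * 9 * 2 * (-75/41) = -900/533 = -1.69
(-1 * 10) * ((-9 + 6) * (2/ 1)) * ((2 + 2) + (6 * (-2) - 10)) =-1080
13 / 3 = 4.33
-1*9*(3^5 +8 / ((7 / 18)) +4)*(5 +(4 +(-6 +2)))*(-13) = 1095705 / 7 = 156529.29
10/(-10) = -1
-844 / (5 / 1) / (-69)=844 / 345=2.45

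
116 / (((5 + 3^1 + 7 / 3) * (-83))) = -348 / 2573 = -0.14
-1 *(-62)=62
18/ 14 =9/ 7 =1.29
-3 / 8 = -0.38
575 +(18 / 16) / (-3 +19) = 73609 / 128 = 575.07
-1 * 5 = -5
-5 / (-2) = 5 / 2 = 2.50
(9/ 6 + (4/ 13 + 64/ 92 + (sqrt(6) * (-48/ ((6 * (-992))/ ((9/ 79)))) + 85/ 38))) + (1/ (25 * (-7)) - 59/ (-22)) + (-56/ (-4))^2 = 9 * sqrt(6)/ 9796 + 4449090593/ 21871850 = 203.42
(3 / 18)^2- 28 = -1007 / 36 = -27.97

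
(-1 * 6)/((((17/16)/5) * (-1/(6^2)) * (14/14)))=17280/17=1016.47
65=65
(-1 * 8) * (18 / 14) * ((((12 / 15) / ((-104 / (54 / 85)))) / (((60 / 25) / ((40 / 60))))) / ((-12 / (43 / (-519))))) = 129 / 1338155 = 0.00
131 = 131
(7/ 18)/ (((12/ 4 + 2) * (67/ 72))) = 28/ 335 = 0.08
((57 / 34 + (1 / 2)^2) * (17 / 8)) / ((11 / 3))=393 / 352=1.12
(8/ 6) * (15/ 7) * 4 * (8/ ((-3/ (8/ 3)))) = -5120/ 63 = -81.27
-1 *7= -7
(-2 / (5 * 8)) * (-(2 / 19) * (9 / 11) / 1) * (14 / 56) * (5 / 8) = 9 / 13376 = 0.00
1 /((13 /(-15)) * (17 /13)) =-15 /17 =-0.88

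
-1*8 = -8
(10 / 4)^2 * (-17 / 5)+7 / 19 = -1587 / 76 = -20.88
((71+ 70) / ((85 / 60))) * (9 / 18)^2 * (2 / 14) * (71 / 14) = 30033 / 1666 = 18.03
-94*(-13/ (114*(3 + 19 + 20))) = 611/ 2394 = 0.26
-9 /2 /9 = -1 /2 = -0.50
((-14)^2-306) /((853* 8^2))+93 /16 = 158603 /27296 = 5.81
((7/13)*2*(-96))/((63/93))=-1984/13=-152.62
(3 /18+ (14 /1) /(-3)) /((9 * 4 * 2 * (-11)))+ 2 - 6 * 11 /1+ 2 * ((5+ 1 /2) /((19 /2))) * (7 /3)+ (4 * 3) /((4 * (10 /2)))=-3044339 /50160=-60.69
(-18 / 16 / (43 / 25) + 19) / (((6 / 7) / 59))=2606443 / 2064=1262.81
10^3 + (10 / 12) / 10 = 12001 / 12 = 1000.08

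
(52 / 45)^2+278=565654 / 2025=279.34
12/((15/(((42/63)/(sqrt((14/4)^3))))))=16*sqrt(14)/735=0.08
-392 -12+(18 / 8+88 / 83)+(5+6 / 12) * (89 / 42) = -678088 / 1743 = -389.03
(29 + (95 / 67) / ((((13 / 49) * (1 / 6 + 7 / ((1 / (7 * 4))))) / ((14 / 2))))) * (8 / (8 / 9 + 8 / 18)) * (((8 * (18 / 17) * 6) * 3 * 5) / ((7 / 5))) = 11634977246400 / 121994873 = 95372.67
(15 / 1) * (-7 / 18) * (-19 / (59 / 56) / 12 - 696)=2160515 / 531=4068.77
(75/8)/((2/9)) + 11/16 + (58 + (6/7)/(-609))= 1146731/11368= 100.87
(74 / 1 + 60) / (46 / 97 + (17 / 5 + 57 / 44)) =2859560 / 110321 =25.92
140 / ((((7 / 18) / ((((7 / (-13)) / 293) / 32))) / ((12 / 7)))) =-135 / 3809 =-0.04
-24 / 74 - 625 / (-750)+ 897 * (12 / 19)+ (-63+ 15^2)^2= 113088947 / 4218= 26811.04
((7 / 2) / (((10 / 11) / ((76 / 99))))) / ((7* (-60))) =-19 / 2700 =-0.01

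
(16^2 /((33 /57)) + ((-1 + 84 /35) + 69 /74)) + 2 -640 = -787487 /4070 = -193.49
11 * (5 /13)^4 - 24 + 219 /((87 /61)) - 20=90937672 /828269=109.79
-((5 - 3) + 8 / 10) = -14 / 5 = -2.80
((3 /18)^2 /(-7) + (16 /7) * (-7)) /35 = -4033 /8820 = -0.46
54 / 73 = 0.74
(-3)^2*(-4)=-36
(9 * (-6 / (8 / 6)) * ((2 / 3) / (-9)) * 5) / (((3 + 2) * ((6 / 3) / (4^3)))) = 96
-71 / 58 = -1.22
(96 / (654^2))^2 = 64 / 1270423449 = 0.00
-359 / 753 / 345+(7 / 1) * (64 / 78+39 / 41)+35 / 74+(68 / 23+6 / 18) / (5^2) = 13.01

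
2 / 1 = 2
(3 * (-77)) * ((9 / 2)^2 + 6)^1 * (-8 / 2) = 24255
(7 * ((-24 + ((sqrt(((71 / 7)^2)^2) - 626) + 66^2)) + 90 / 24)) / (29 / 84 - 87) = -307.99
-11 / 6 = -1.83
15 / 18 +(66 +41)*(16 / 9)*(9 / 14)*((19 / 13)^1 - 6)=-302569 / 546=-554.16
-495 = -495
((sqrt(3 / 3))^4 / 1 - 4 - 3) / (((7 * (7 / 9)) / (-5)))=270 / 49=5.51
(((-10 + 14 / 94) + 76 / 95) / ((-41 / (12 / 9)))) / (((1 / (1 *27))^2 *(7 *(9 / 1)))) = 3.41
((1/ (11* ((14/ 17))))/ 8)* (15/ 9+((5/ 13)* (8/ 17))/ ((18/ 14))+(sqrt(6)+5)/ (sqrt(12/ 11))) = 3595/ 144144+17* sqrt(33)* (sqrt(6)+5)/ 7392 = 0.12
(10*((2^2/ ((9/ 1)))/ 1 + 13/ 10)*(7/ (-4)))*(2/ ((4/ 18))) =-1099/ 4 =-274.75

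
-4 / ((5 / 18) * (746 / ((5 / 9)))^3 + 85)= -100 / 16814020033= -0.00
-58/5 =-11.60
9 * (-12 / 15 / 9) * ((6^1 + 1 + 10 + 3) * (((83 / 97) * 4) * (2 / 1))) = -10624 / 97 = -109.53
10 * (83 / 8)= 415 / 4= 103.75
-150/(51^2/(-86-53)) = 6950/867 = 8.02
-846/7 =-120.86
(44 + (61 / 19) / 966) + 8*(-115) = -16078043 / 18354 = -876.00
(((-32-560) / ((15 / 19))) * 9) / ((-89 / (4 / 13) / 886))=119588736 / 5785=20672.21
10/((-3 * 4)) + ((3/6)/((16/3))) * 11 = 19/96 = 0.20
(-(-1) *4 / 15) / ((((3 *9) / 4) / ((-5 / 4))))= -0.05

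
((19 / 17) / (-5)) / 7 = -19 / 595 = -0.03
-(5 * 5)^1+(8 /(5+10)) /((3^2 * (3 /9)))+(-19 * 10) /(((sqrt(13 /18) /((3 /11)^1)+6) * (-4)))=-2679653 /191655 - 9405 * sqrt(26) /8518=-19.61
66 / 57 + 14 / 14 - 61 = -1118 / 19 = -58.84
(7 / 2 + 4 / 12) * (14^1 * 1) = 161 / 3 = 53.67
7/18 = 0.39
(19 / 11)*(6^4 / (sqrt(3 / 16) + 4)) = 1575936 / 2783 -98496*sqrt(3) / 2783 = 504.97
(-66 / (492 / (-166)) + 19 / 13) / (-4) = -3162 / 533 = -5.93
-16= -16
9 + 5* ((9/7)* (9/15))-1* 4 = 62/7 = 8.86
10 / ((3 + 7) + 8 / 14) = 35 / 37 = 0.95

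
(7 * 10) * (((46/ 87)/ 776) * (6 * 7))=5635/ 2813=2.00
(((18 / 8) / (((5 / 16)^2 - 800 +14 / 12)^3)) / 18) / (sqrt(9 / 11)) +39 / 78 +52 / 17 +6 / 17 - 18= -479 / 34 - 18874368 * sqrt(11) / 230830350233352589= -14.09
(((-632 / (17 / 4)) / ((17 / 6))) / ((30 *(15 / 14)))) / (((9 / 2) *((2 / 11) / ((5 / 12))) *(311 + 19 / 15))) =-24332 / 9137313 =-0.00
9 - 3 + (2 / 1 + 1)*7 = 27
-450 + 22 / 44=-449.50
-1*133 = -133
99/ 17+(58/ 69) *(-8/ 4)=4859/ 1173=4.14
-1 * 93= -93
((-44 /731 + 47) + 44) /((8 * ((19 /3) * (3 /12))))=199431 /27778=7.18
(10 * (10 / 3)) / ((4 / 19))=475 / 3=158.33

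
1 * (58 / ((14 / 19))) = 78.71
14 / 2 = 7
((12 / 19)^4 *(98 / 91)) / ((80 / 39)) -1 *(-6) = 3964062 / 651605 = 6.08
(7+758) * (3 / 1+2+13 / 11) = 52020 / 11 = 4729.09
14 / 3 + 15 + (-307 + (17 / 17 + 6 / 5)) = -4277 / 15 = -285.13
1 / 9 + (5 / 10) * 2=10 / 9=1.11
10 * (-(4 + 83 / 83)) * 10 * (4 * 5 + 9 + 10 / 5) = -15500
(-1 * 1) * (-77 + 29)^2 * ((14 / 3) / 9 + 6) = -45056 / 3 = -15018.67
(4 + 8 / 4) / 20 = 3 / 10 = 0.30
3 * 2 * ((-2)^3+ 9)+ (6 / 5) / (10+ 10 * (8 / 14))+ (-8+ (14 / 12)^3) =-19939 / 59400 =-0.34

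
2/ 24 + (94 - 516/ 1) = -5063/ 12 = -421.92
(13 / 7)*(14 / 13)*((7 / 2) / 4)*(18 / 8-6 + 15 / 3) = 35 / 16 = 2.19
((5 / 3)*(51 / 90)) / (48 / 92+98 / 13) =5083 / 43380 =0.12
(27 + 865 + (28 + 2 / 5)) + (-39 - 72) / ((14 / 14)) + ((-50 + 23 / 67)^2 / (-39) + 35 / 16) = 3493773499 / 4668560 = 748.36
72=72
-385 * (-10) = 3850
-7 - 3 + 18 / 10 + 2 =-6.20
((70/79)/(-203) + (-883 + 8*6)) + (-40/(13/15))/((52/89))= -353881005/387179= -914.00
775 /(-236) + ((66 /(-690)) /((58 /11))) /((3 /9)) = -2627459 /787060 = -3.34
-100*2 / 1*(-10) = 2000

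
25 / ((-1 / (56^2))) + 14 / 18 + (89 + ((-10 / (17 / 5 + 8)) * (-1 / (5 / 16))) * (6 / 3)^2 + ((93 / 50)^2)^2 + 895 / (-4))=-83908391123129 / 1068750000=-78510.78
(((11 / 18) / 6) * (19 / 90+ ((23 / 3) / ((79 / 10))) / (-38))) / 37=275759 / 539819640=0.00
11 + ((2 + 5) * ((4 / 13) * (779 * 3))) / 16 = 16931 / 52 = 325.60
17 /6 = 2.83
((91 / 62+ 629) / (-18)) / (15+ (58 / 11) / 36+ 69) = -429979 / 1032982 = -0.42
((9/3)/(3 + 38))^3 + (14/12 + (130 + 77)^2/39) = 5912665775/5375838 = 1099.86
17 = 17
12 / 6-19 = -17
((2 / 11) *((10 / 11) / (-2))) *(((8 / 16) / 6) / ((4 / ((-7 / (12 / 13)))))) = 455 / 34848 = 0.01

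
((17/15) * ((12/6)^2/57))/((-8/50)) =-85/171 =-0.50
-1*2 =-2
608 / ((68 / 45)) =6840 / 17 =402.35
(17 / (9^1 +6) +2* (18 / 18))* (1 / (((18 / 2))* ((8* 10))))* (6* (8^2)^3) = 6844.87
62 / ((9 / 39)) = 806 / 3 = 268.67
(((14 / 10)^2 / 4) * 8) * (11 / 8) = 539 / 100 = 5.39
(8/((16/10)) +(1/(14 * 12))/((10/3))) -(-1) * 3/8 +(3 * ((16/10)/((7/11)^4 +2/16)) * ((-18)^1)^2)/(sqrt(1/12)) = 3011/560 +202397184 * sqrt(3)/18805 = 18647.34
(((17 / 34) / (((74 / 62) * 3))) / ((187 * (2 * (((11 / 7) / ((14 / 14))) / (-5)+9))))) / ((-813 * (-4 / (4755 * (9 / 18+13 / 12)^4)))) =11795593775 / 29860620337152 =0.00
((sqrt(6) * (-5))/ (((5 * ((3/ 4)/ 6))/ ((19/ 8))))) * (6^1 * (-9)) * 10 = 10260 * sqrt(6) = 25131.76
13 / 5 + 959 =4808 / 5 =961.60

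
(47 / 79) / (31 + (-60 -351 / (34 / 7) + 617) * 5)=1598 / 6593261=0.00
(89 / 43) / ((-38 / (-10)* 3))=445 / 2451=0.18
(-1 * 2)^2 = 4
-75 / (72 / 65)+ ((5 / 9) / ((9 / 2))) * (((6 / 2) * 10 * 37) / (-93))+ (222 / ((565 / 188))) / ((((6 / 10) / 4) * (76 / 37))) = 7356437897 / 43128936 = 170.57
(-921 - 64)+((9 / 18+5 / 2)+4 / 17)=-16690 / 17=-981.76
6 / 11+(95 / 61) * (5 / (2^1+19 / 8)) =10922 / 4697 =2.33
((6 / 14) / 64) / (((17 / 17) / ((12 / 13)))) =9 / 1456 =0.01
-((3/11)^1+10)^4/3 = -163047361/43923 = -3712.12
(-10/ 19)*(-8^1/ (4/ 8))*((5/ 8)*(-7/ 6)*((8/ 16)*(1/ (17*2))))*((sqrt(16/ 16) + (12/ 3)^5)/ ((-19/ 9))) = 538125/ 12274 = 43.84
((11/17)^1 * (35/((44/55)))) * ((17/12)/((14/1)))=275/96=2.86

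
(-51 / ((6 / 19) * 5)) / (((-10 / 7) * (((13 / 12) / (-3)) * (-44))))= 20349 / 14300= 1.42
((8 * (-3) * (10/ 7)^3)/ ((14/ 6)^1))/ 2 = -36000/ 2401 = -14.99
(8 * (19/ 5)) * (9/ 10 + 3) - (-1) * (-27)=2289/ 25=91.56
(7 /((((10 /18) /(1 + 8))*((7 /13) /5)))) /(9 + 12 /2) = 351 /5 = 70.20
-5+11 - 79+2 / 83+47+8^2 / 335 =-716948 / 27805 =-25.78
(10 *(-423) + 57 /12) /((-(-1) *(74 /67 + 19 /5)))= -861.51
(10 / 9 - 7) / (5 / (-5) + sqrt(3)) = -53 *sqrt(3) / 18 - 53 / 18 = -8.04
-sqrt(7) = -2.65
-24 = -24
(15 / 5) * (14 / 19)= 42 / 19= 2.21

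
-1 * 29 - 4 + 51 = 18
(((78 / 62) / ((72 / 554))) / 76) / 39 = 277 / 84816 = 0.00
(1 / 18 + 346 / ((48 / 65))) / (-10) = -33739 / 720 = -46.86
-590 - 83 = -673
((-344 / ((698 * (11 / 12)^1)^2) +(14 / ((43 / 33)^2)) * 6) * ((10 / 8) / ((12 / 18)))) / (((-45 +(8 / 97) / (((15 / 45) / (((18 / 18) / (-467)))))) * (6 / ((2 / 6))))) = -8481880160826475 / 74065867483375988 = -0.11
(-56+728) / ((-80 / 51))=-428.40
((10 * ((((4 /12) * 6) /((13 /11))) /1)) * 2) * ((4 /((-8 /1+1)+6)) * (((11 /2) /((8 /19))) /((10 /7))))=-16093 /13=-1237.92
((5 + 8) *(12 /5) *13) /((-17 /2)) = -4056 /85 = -47.72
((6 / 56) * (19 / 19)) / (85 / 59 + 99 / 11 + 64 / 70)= 0.01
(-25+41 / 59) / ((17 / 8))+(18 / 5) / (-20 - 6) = -754707 / 65195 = -11.58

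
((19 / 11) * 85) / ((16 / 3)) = 4845 / 176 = 27.53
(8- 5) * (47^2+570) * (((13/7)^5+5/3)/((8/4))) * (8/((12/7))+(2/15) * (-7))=1902287432/5145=369735.17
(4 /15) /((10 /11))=0.29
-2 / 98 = -1 / 49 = -0.02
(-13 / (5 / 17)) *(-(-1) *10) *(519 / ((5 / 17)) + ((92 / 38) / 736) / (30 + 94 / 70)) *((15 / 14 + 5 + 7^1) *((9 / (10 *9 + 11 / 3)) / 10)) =-3212947608280839 / 32798544800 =-97960.07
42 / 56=3 / 4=0.75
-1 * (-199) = 199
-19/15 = -1.27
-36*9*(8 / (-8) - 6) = 2268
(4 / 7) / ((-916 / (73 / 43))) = -73 / 68929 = -0.00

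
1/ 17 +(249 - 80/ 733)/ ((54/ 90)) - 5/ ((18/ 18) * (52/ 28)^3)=34009916923/ 82130451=414.10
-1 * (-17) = 17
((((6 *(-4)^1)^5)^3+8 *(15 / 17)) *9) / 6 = -12873860715379175718732 / 17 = -757285924434069159925.41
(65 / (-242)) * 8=-260 / 121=-2.15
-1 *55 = -55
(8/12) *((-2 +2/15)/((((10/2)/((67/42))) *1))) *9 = -268/75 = -3.57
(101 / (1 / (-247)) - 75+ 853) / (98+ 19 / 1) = -206.57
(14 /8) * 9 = 63 /4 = 15.75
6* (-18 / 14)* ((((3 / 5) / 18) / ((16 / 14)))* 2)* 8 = -18 / 5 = -3.60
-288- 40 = -328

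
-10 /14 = -5 /7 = -0.71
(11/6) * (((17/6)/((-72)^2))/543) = 187/101336832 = 0.00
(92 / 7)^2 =8464 / 49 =172.73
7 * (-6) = -42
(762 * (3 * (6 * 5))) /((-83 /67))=-4594860 /83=-55359.76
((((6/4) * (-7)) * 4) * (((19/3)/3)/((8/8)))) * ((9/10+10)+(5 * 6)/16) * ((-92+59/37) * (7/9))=106090243/1332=79647.33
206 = 206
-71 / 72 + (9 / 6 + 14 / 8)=163 / 72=2.26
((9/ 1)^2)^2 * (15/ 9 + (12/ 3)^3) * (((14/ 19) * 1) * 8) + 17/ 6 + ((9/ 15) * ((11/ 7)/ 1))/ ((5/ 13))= 50666771831/ 19950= 2539687.81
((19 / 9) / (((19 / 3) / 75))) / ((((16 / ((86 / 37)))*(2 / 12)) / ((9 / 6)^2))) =29025 / 592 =49.03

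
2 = 2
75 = 75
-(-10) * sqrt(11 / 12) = 5 * sqrt(33) / 3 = 9.57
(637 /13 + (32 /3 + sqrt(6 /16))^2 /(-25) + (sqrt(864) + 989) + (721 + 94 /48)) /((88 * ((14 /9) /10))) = 663 * sqrt(6) /770 + 1580753 /12320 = 130.42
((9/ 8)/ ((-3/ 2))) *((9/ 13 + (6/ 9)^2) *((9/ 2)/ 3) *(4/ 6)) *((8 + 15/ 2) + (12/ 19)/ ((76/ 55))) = -80647/ 5928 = -13.60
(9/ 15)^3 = 27/ 125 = 0.22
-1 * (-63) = 63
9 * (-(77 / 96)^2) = -5929 / 1024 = -5.79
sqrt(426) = 20.64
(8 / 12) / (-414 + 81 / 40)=-80 / 49437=-0.00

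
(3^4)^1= 81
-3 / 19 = -0.16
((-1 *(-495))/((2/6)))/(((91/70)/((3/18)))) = 2475/13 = 190.38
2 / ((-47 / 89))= -178 / 47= -3.79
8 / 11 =0.73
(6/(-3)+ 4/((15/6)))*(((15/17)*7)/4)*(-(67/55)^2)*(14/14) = 94269/102850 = 0.92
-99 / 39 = -33 / 13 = -2.54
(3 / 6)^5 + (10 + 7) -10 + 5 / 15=707 / 96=7.36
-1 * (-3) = 3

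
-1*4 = -4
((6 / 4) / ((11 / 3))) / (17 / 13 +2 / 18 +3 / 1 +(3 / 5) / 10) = 26325 / 288211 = 0.09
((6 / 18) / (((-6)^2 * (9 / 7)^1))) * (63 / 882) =0.00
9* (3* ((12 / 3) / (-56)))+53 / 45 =-473 / 630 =-0.75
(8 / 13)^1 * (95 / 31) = 760 / 403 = 1.89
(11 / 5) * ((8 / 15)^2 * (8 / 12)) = 1408 / 3375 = 0.42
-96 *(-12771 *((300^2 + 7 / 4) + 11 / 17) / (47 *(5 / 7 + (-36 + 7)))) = -66318086268 / 799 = -83001359.53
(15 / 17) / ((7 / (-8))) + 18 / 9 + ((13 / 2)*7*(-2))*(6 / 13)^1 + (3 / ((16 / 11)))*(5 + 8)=-27029 / 1904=-14.20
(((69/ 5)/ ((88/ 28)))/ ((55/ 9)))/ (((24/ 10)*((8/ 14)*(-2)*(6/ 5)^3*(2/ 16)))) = -28175/ 23232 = -1.21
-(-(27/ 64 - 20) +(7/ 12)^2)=-19.92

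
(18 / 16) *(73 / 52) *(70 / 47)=22995 / 9776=2.35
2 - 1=1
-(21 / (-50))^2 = -441 / 2500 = -0.18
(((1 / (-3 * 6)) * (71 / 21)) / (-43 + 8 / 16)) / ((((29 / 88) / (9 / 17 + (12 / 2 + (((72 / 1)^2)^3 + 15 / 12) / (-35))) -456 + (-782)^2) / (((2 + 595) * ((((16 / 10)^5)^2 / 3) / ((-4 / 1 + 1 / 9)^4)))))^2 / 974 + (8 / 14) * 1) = 218651596350232491957932704308554330366580854173273332218068992 / 2072523946195776960985133495735846795833354592544983338205375184423235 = 0.00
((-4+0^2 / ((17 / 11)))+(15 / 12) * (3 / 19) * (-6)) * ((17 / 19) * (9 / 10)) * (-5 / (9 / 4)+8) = -43537 / 1805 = -24.12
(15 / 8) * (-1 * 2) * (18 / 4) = -135 / 8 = -16.88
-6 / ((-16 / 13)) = 39 / 8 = 4.88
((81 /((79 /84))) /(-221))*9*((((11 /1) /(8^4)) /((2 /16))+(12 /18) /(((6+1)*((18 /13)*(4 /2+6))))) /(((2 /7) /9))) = -14854833 /4469504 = -3.32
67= 67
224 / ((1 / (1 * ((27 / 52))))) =1512 / 13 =116.31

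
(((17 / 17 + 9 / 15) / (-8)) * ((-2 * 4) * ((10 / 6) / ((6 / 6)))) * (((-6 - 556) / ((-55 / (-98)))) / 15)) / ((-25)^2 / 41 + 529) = -9032464 / 27613575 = -0.33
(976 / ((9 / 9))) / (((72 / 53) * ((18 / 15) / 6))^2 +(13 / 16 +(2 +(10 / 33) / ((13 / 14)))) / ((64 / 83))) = 30109172121600 / 127856113339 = 235.49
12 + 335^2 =112237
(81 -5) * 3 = 228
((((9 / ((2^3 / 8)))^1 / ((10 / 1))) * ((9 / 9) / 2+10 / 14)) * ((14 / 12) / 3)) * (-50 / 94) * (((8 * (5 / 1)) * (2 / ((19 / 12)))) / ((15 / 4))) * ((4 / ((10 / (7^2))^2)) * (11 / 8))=-1795948 / 4465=-402.23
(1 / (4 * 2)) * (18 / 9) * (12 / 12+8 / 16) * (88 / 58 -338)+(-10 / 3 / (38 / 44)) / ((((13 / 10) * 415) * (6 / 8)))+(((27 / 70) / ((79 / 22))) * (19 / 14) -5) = -54286082510969 / 414255916620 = -131.04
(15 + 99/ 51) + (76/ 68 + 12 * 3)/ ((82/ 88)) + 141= 137849/ 697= 197.77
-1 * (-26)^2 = -676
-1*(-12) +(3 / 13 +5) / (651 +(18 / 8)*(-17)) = 382628 / 31863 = 12.01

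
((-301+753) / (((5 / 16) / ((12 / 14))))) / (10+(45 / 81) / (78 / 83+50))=123.84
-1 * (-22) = 22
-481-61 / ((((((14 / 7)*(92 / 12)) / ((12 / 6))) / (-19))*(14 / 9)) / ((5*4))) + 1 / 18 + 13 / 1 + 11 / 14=1476.51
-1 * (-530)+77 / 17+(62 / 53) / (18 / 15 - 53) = 124731979 / 233359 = 534.51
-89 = -89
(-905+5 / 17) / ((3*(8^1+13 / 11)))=-169180 / 5151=-32.84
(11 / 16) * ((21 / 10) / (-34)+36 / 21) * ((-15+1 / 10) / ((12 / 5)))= -2148729 / 304640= -7.05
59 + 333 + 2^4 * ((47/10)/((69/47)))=152912/345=443.22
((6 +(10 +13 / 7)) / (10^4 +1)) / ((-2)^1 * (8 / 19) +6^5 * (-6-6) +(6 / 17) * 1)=-40375 / 2110006359538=-0.00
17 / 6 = 2.83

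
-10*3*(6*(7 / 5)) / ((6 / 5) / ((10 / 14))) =-150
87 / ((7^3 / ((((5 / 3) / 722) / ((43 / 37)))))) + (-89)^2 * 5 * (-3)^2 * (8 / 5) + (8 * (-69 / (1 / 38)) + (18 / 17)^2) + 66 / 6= 1690617109416731 / 3077496842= 549348.12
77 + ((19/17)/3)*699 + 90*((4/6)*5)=10836/17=637.41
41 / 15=2.73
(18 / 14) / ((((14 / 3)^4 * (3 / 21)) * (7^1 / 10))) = 3645 / 134456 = 0.03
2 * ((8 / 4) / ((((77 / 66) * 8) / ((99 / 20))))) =297 / 140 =2.12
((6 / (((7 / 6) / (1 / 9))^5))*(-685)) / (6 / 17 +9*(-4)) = 372640 / 412494201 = 0.00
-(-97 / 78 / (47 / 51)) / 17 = 97 / 1222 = 0.08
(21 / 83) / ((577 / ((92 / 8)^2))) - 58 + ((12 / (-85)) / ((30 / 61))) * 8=-4904297739 / 81414700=-60.24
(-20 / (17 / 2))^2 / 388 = 400 / 28033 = 0.01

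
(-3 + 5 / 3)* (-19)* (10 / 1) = 760 / 3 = 253.33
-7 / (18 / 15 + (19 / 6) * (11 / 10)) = -420 / 281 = -1.49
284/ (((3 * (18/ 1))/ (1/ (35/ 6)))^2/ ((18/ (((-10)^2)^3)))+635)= 284/ 5512500635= 0.00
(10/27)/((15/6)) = 0.15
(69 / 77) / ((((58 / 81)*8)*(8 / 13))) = 72657 / 285824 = 0.25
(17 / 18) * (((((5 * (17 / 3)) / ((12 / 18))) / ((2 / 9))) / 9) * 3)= 60.21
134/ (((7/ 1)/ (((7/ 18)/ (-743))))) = -67/ 6687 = -0.01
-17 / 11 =-1.55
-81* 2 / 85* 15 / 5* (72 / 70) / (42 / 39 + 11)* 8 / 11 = -1819584 / 5137825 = -0.35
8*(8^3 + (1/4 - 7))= 4042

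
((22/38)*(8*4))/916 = 88/4351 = 0.02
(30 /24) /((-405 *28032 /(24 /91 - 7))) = 613 /826495488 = 0.00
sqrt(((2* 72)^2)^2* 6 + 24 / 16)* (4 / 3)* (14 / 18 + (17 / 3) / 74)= 569* sqrt(10319560710) / 999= 57859.86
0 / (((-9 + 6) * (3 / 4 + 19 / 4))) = 0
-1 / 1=-1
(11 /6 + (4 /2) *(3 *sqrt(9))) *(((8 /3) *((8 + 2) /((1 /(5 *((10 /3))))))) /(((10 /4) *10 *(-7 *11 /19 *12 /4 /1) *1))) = -25840 /891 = -29.00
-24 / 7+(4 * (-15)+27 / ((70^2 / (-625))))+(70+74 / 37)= 1005 / 196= 5.13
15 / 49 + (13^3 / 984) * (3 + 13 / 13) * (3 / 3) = 9.24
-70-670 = -740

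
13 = 13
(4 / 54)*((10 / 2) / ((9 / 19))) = 190 / 243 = 0.78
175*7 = 1225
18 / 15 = 6 / 5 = 1.20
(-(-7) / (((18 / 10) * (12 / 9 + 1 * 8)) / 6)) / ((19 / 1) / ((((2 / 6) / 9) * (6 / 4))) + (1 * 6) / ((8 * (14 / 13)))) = 140 / 19191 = 0.01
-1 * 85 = -85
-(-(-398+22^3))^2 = -105062500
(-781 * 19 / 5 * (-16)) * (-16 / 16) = -237424 / 5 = -47484.80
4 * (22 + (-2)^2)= 104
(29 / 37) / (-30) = -29 / 1110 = -0.03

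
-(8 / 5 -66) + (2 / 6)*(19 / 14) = 13619 / 210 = 64.85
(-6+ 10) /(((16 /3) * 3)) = 1 /4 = 0.25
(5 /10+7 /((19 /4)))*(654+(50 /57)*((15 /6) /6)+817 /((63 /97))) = 114450325 /30324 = 3774.25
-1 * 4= -4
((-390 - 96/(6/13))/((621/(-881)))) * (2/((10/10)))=45812/27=1696.74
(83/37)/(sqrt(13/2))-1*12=-12 + 83*sqrt(26)/481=-11.12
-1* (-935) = 935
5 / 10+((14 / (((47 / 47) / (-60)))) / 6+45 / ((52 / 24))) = -3087 / 26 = -118.73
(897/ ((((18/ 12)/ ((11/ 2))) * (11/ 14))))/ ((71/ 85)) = 355810/ 71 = 5011.41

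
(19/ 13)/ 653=19/ 8489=0.00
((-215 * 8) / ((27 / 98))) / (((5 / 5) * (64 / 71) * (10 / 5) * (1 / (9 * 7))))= -5235895 / 24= -218162.29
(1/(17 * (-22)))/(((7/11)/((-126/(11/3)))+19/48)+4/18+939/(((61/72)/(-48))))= 13176/262155989843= 0.00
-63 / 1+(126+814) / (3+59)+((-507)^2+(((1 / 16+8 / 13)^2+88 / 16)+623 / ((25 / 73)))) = 8678341665311 / 33529600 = 258826.28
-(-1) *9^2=81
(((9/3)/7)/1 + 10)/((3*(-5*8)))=-73/840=-0.09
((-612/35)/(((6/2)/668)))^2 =18570057984/1225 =15159231.01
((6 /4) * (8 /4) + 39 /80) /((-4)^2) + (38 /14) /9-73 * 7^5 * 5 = -494690473303 /80640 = -6134554.48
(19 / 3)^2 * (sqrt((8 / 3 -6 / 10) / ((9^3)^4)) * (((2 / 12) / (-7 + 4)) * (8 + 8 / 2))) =-722 * sqrt(465) / 215233605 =-0.00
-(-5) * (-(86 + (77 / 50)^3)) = -11206533 / 25000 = -448.26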